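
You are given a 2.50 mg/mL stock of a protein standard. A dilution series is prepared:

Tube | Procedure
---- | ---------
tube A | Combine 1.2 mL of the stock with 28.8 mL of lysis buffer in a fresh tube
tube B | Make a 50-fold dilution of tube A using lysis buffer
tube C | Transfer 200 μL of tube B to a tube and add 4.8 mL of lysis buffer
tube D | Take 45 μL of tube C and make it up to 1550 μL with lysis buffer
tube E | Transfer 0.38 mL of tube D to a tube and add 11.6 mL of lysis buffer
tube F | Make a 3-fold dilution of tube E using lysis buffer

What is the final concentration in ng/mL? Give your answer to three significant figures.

0.0246 ng/mL

Step 1: 1.2 mL + 28.8 mL = 30 mL total → factor 30/1.2 = 25
Step 2: 50-fold → factor 50
Step 3: 200 μL + 4.8 mL = 5000 μL total → factor 5000/200 = 25
Step 4: 45 μL brought to 1550 μL → factor 1550/45 = 34.444
Step 5: 0.38 mL + 11.6 mL = 11.98 mL total → factor 11.98/0.38 = 31.526
Step 6: 3-fold → factor 3
Overall dilution factor = 25 × 50 × 25 × 34.444 × 31.526 × 3 = 1.018 × 10^8
Final = 2.50 mg/mL / 1.018 × 10^8 = 2.456 × 10^-8 mg/mL = 0.0246 ng/mL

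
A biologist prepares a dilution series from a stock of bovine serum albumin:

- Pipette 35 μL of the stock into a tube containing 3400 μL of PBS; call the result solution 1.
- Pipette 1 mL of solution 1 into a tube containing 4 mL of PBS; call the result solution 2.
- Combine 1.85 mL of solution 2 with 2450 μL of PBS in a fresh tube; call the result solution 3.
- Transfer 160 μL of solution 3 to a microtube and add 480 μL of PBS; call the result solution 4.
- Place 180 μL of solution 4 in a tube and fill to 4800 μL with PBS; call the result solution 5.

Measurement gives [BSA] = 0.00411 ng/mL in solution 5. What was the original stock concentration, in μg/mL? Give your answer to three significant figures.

0.500 μg/mL

Step 1: 35 μL + 3400 μL = 3435 μL total → factor 3435/35 = 98.143
Step 2: 1 mL + 4 mL = 5 mL total → factor 5/1 = 5
Step 3: 1.85 mL + 2450 μL = 4.3 mL total → factor 4.3/1.85 = 2.3243
Step 4: 160 μL + 480 μL = 640 μL total → factor 640/160 = 4
Step 5: 180 μL brought to 4800 μL → factor 4800/180 = 26.667
Overall dilution factor = 98.143 × 5 × 2.3243 × 4 × 26.667 = 1.2166 × 10^5
Stock = 0.00411 ng/mL × 1.2166 × 10^5 = 500.0 ng/mL = 0.500 μg/mL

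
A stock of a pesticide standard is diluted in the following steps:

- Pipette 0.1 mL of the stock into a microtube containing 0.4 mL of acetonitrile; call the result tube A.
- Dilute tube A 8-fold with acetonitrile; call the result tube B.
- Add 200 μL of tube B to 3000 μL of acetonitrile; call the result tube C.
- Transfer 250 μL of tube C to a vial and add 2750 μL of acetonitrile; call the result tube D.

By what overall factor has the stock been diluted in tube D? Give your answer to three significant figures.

Step 1: 0.1 mL + 0.4 mL = 0.5 mL total → factor 0.5/0.1 = 5
Step 2: 8-fold → factor 8
Step 3: 200 μL + 3000 μL = 3200 μL total → factor 3200/200 = 16
Step 4: 250 μL + 2750 μL = 3000 μL total → factor 3000/250 = 12
Overall dilution factor = 5 × 8 × 16 × 12 = 7680

7.68 × 10^3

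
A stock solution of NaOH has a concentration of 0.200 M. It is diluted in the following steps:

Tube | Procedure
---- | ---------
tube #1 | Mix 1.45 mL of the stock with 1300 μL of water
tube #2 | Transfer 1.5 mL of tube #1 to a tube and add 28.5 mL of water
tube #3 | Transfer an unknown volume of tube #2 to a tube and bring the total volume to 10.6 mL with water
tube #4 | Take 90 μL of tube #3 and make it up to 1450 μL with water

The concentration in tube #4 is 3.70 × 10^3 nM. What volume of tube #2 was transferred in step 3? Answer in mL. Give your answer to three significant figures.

Step 1: 1.45 mL + 1300 μL = 2.75 mL total → factor 2.75/1.45 = 1.8966
Step 2: 1.5 mL + 28.5 mL = 30 mL total → factor 30/1.5 = 20
Step 3: v brought to 10.6 mL → factor = 10.6 mL/v
Step 4: 90 μL brought to 1450 μL → factor 1450/90 = 16.111
Product of known-step factors = 611.11
Overall factor = 0.200 M / (3.70 × 10^3 nM) = 54054
Step-3 factor = 54054 / 611.11 = 88.452
v = 10.6 mL / 88.452 = 0.120 mL

0.120 mL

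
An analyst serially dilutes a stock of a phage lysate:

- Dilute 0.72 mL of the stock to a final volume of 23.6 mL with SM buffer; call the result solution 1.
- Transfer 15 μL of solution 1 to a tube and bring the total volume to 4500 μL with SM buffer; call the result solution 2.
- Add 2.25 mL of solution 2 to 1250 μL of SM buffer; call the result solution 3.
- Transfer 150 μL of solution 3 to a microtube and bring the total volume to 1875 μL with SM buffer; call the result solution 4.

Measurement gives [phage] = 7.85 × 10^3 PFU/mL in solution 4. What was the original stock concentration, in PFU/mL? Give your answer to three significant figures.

1.50 × 10^9 PFU/mL

Step 1: 0.72 mL brought to 23.6 mL → factor 23.6/0.72 = 32.778
Step 2: 15 μL brought to 4500 μL → factor 4500/15 = 300
Step 3: 2.25 mL + 1250 μL = 3.5 mL total → factor 3.5/2.25 = 1.5556
Step 4: 150 μL brought to 1875 μL → factor 1875/150 = 12.5
Overall dilution factor = 32.778 × 300 × 1.5556 × 12.5 = 1.912 × 10^5
Stock = 7.85 × 10^3 PFU/mL × 1.912 × 10^5 = 1.50 × 10^9 PFU/mL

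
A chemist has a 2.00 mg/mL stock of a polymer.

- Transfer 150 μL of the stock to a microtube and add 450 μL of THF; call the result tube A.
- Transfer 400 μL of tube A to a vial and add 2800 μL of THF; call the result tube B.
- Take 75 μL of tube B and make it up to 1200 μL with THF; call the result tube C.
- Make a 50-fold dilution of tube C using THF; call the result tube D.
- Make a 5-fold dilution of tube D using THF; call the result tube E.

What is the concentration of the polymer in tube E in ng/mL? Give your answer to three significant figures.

Step 1: 150 μL + 450 μL = 600 μL total → factor 600/150 = 4
Step 2: 400 μL + 2800 μL = 3200 μL total → factor 3200/400 = 8
Step 3: 75 μL brought to 1200 μL → factor 1200/75 = 16
Step 4: 50-fold → factor 50
Step 5: 5-fold → factor 5
Overall dilution factor = 4 × 8 × 16 × 50 × 5 = 1.28 × 10^5
Final = 2.00 mg/mL / 1.28 × 10^5 = 1.563 × 10^-5 mg/mL = 15.6 ng/mL

15.6 ng/mL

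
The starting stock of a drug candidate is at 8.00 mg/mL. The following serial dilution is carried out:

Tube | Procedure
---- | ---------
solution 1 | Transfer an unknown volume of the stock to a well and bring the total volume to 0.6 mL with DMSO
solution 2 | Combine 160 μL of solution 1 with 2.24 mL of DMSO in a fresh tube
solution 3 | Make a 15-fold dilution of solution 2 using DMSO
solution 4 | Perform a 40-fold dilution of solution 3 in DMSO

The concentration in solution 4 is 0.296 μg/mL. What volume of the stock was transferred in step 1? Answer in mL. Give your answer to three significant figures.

0.200 mL

Step 1: v brought to 0.6 mL → factor = 0.6 mL/v
Step 2: 160 μL + 2.24 mL = 2400 μL total → factor 2400/160 = 15
Step 3: 15-fold → factor 15
Step 4: 40-fold → factor 40
Product of known-step factors = 9000
Overall factor = 8.00 mg/mL / (0.296 μg/mL) = 27027
Step-1 factor = 27027 / 9000 = 3.003
v = 0.6 mL / 3.003 = 0.200 mL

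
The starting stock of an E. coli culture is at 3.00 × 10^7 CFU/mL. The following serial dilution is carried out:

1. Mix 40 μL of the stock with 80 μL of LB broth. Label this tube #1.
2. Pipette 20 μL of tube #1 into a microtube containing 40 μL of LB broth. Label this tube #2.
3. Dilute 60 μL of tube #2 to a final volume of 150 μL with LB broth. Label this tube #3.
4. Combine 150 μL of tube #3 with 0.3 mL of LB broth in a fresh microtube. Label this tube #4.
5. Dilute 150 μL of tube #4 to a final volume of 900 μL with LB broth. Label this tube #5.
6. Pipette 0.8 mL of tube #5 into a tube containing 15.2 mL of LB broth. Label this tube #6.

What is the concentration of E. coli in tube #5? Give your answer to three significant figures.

7.41 × 10^4 CFU/mL

Step 1: 40 μL + 80 μL = 120 μL total → factor 120/40 = 3
Step 2: 20 μL + 40 μL = 60 μL total → factor 60/20 = 3
Step 3: 60 μL brought to 150 μL → factor 150/60 = 2.5
Step 4: 150 μL + 0.3 mL = 450 μL total → factor 450/150 = 3
Step 5: 150 μL brought to 900 μL → factor 900/150 = 6
Dilution factor through tube #5 = 3 × 3 × 2.5 × 3 × 6 = 405
[tube #5] = 3.00 × 10^7 CFU/mL / 405 = 7.41 × 10^4 CFU/mL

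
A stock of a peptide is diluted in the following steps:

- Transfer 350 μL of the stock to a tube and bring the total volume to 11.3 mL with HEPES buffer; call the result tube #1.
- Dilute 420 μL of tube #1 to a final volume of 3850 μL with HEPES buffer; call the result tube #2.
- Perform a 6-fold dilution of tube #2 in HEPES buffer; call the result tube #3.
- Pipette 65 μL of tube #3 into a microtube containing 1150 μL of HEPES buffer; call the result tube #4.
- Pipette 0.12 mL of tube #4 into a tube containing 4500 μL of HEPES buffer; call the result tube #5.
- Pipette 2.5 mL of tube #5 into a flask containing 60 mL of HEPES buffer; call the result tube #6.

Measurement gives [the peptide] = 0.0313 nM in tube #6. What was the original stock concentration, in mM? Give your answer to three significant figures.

1.00 mM

Step 1: 350 μL brought to 11.3 mL → factor 11300/350 = 32.286
Step 2: 420 μL brought to 3850 μL → factor 3850/420 = 9.1667
Step 3: 6-fold → factor 6
Step 4: 65 μL + 1150 μL = 1215 μL total → factor 1215/65 = 18.692
Step 5: 0.12 mL + 4500 μL = 4.62 mL total → factor 4.62/0.12 = 38.5
Step 6: 2.5 mL + 60 mL = 62.5 mL total → factor 62.5/2.5 = 25
Overall dilution factor = 32.286 × 9.1667 × 6 × 18.692 × 38.5 × 25 = 3.1947 × 10^7
Stock = 0.0313 nM × 3.1947 × 10^7 = 1.000 × 10^6 nM = 1.00 mM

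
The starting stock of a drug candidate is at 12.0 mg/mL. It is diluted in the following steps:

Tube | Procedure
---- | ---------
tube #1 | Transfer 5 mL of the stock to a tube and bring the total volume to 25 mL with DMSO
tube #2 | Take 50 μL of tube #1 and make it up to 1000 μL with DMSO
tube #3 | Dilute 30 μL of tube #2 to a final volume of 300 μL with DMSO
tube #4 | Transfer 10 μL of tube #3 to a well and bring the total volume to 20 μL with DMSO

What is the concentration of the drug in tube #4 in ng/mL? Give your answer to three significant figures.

Step 1: 5 mL brought to 25 mL → factor 25/5 = 5
Step 2: 50 μL brought to 1000 μL → factor 1000/50 = 20
Step 3: 30 μL brought to 300 μL → factor 300/30 = 10
Step 4: 10 μL brought to 20 μL → factor 20/10 = 2
Overall dilution factor = 5 × 20 × 10 × 2 = 2000
Final = 12.0 mg/mL / 2000 = 0.006000 mg/mL = 6.00 × 10^3 ng/mL

6.00 × 10^3 ng/mL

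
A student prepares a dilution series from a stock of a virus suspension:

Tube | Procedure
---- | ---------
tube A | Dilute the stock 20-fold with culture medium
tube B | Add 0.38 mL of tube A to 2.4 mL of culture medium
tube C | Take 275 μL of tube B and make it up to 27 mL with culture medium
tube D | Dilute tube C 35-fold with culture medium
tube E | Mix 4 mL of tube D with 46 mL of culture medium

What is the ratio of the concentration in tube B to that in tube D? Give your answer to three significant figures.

Step 1: 20-fold → factor 20
Step 2: 0.38 mL + 2.4 mL = 2.78 mL total → factor 2.78/0.38 = 7.3158
Step 3: 275 μL brought to 27 mL → factor 27000/275 = 98.182
Step 4: 35-fold → factor 35
Dilution factor to tube B = 146.32; to tube D = 5.0279 × 10^5
[tube B]/[tube D] = (factor to tube D)/(factor to tube B) = 5.0279 × 10^5/146.32 = 3.44 × 10^3

3.44 × 10^3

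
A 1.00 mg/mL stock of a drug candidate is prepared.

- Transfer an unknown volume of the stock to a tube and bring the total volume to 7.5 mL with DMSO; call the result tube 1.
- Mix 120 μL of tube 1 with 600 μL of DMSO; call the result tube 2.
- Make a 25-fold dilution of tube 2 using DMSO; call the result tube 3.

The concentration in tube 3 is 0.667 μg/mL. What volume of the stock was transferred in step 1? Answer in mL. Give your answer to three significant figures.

0.750 mL

Step 1: v brought to 7.5 mL → factor = 7.5 mL/v
Step 2: 120 μL + 600 μL = 720 μL total → factor 720/120 = 6
Step 3: 25-fold → factor 25
Product of known-step factors = 150
Overall factor = 1.00 mg/mL / (0.667 μg/mL) = 1499.3
Step-1 factor = 1499.3 / 150 = 9.995
v = 7.5 mL / 9.995 = 0.750 mL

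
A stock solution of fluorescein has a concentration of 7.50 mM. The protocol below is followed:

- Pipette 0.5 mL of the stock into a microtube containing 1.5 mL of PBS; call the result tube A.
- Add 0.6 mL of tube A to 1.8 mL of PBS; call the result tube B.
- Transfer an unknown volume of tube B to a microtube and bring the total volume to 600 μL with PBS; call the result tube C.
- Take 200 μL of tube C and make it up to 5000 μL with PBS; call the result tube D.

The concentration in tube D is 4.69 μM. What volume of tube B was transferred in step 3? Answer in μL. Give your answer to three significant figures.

Step 1: 0.5 mL + 1.5 mL = 2 mL total → factor 2/0.5 = 4
Step 2: 0.6 mL + 1.8 mL = 2.4 mL total → factor 2.4/0.6 = 4
Step 3: v brought to 600 μL → factor = 600 μL/v
Step 4: 200 μL brought to 5000 μL → factor 5000/200 = 25
Product of known-step factors = 400
Overall factor = 7.50 mM / (4.69 μM) = 1599.1
Step-3 factor = 1599.1 / 400 = 3.9979
v = 600 μL / 3.9979 = 150 μL

150 μL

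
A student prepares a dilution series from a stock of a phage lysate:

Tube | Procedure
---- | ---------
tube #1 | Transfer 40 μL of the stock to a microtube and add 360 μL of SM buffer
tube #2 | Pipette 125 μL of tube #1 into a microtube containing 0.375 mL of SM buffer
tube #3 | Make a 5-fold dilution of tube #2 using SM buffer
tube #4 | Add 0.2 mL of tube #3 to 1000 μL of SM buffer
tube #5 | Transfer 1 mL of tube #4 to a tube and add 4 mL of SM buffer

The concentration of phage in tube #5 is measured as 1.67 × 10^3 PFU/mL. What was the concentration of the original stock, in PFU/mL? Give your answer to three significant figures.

1.00 × 10^7 PFU/mL

Step 1: 40 μL + 360 μL = 400 μL total → factor 400/40 = 10
Step 2: 125 μL + 0.375 mL = 500 μL total → factor 500/125 = 4
Step 3: 5-fold → factor 5
Step 4: 0.2 mL + 1000 μL = 1.2 mL total → factor 1.2/0.2 = 6
Step 5: 1 mL + 4 mL = 5 mL total → factor 5/1 = 5
Overall dilution factor = 10 × 4 × 5 × 6 × 5 = 6000
Stock = 1.67 × 10^3 PFU/mL × 6000 = 1.00 × 10^7 PFU/mL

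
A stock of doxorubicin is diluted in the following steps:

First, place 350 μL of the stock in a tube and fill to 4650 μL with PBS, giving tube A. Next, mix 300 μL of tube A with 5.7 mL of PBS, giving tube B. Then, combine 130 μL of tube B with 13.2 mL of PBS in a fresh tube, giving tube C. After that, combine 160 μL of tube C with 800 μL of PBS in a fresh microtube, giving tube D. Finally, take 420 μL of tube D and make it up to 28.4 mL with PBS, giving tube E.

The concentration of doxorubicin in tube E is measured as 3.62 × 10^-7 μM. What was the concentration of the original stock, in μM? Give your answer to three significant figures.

4.00 μM

Step 1: 350 μL brought to 4650 μL → factor 4650/350 = 13.286
Step 2: 300 μL + 5.7 mL = 6000 μL total → factor 6000/300 = 20
Step 3: 130 μL + 13.2 mL = 13330 μL total → factor 13330/130 = 102.54
Step 4: 160 μL + 800 μL = 960 μL total → factor 960/160 = 6
Step 5: 420 μL brought to 28.4 mL → factor 28400/420 = 67.619
Overall dilution factor = 13.286 × 20 × 102.54 × 6 × 67.619 = 1.1054 × 10^7
Stock = 3.62 × 10^-7 μM × 1.1054 × 10^7 = 4.00 μM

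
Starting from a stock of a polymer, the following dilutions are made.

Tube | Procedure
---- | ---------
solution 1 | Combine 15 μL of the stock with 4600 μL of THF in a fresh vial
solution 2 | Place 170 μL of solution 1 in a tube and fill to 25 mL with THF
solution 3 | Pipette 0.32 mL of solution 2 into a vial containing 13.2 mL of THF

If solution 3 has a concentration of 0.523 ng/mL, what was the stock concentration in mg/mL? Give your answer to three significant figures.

1.00 mg/mL

Step 1: 15 μL + 4600 μL = 4615 μL total → factor 4615/15 = 307.67
Step 2: 170 μL brought to 25 mL → factor 25000/170 = 147.06
Step 3: 0.32 mL + 13.2 mL = 13.52 mL total → factor 13.52/0.32 = 42.25
Overall dilution factor = 307.67 × 147.06 × 42.25 = 1.9116 × 10^6
Stock = 0.523 ng/mL × 1.9116 × 10^6 = 9.998 × 10^5 ng/mL = 1.00 mg/mL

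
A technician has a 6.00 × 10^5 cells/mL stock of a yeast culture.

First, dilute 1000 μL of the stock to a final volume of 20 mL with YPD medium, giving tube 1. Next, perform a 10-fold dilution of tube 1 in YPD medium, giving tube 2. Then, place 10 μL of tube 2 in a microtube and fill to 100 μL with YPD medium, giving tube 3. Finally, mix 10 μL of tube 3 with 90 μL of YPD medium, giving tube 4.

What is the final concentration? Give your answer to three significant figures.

Step 1: 1000 μL brought to 20 mL → factor 20000/1000 = 20
Step 2: 10-fold → factor 10
Step 3: 10 μL brought to 100 μL → factor 100/10 = 10
Step 4: 10 μL + 90 μL = 100 μL total → factor 100/10 = 10
Overall dilution factor = 20 × 10 × 10 × 10 = 20000
Final = 6.00 × 10^5 cells/mL / 20000 = 30.0 cells/mL

30.0 cells/mL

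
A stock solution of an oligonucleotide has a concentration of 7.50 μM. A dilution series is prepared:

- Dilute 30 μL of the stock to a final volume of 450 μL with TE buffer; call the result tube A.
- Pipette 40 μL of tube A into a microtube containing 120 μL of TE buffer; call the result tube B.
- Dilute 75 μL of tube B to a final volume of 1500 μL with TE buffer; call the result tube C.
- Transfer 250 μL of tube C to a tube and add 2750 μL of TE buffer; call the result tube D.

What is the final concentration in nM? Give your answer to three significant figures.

Step 1: 30 μL brought to 450 μL → factor 450/30 = 15
Step 2: 40 μL + 120 μL = 160 μL total → factor 160/40 = 4
Step 3: 75 μL brought to 1500 μL → factor 1500/75 = 20
Step 4: 250 μL + 2750 μL = 3000 μL total → factor 3000/250 = 12
Overall dilution factor = 15 × 4 × 20 × 12 = 14400
Final = 7.50 μM / 14400 = 0.0005208 μM = 0.521 nM

0.521 nM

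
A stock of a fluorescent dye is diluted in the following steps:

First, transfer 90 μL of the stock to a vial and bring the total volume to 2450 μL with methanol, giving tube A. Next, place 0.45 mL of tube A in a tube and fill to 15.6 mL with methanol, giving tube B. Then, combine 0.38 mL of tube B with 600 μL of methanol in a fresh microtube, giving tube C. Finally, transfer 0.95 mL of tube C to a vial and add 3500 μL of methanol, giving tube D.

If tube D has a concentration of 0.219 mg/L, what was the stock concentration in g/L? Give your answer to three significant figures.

Step 1: 90 μL brought to 2450 μL → factor 2450/90 = 27.222
Step 2: 0.45 mL brought to 15.6 mL → factor 15.6/0.45 = 34.667
Step 3: 0.38 mL + 600 μL = 0.98 mL total → factor 0.98/0.38 = 2.5789
Step 4: 0.95 mL + 3500 μL = 4.45 mL total → factor 4.45/0.95 = 4.6842
Overall dilution factor = 27.222 × 34.667 × 2.5789 × 4.6842 = 11400
Stock = 0.219 mg/L × 11400 = 2497 mg/L = 2.50 g/L

2.50 g/L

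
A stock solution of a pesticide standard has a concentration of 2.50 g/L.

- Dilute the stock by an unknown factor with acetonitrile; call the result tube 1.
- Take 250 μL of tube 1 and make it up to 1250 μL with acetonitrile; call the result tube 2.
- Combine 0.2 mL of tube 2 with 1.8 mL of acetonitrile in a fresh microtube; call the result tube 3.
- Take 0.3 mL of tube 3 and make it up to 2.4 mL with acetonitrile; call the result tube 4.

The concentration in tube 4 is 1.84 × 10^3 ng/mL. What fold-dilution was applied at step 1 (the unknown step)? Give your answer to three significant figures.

3.40-fold

Step 1: unknown factor x
Step 2: 250 μL brought to 1250 μL → factor 1250/250 = 5
Step 3: 0.2 mL + 1.8 mL = 2 mL total → factor 2/0.2 = 10
Step 4: 0.3 mL brought to 2.4 mL → factor 2.4/0.3 = 8
Product of known-step factors = 400
Overall factor = 2.50 g/L / (1.84 × 10^3 ng/mL) = 1358.7
x = 1358.7 / 400 = 3.40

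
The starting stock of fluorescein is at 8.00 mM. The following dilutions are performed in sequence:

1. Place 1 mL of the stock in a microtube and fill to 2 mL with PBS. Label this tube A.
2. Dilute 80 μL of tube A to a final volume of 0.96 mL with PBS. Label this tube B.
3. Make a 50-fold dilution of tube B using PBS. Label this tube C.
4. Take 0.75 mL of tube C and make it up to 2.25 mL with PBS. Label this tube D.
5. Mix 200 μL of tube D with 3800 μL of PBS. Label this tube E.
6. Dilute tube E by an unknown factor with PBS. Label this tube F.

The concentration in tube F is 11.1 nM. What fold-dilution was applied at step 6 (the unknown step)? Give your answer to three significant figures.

10.0-fold

Step 1: 1 mL brought to 2 mL → factor 2/1 = 2
Step 2: 80 μL brought to 0.96 mL → factor 960/80 = 12
Step 3: 50-fold → factor 50
Step 4: 0.75 mL brought to 2.25 mL → factor 2.25/0.75 = 3
Step 5: 200 μL + 3800 μL = 4000 μL total → factor 4000/200 = 20
Step 6: unknown factor x
Product of known-step factors = 72000
Overall factor = 8.00 mM / (11.1 nM) = 7.2072 × 10^5
x = 7.2072 × 10^5 / 72000 = 10.0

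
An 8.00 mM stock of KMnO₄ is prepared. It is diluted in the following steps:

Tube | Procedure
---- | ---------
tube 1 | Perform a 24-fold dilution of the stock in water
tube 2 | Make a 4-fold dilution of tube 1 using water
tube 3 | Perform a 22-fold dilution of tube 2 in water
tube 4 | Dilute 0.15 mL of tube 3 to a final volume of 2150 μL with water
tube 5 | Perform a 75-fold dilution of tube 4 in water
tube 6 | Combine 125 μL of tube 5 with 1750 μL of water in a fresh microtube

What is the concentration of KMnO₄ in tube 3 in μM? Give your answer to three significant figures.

3.79 μM

Step 1: 24-fold → factor 24
Step 2: 4-fold → factor 4
Step 3: 22-fold → factor 22
Dilution factor through tube 3 = 24 × 4 × 22 = 2112
[tube 3] = 8.00 mM / 2112 = 0.003788 mM = 3.79 μM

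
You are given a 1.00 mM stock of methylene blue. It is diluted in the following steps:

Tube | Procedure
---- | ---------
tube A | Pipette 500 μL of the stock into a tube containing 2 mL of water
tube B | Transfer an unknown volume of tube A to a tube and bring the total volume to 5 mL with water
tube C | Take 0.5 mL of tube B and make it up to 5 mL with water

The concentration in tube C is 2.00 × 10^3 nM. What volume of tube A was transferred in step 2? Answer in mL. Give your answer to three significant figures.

0.500 mL

Step 1: 500 μL + 2 mL = 2500 μL total → factor 2500/500 = 5
Step 2: v brought to 5 mL → factor = 5 mL/v
Step 3: 0.5 mL brought to 5 mL → factor 5/0.5 = 10
Product of known-step factors = 50
Overall factor = 1.00 mM / (2.00 × 10^3 nM) = 500
Step-2 factor = 500 / 50 = 10
v = 5 mL / 10 = 0.500 mL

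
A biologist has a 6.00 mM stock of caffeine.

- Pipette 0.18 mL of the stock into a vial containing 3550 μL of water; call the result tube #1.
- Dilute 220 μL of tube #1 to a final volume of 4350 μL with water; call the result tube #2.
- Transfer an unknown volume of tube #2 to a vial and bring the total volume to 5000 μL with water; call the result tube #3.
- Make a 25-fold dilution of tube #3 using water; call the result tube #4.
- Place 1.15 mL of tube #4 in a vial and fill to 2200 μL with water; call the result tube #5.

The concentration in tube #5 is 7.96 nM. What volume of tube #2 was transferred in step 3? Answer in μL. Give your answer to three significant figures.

130 μL

Step 1: 0.18 mL + 3550 μL = 3.73 mL total → factor 3.73/0.18 = 20.722
Step 2: 220 μL brought to 4350 μL → factor 4350/220 = 19.773
Step 3: v brought to 5000 μL → factor = 5000 μL/v
Step 4: 25-fold → factor 25
Step 5: 1.15 mL brought to 2200 μL → factor 2.2/1.15 = 1.913
Product of known-step factors = 19596
Overall factor = 6.00 mM / (7.96 nM) = 7.5377 × 10^5
Step-3 factor = 7.5377 × 10^5 / 19596 = 38.465
v = 5000 μL / 38.465 = 130 μL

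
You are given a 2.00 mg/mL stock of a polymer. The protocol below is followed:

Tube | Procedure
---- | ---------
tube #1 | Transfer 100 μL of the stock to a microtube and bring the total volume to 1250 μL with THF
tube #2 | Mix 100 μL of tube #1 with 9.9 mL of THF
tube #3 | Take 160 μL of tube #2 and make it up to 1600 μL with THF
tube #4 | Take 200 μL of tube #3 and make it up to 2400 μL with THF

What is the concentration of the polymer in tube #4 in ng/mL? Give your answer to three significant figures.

13.3 ng/mL

Step 1: 100 μL brought to 1250 μL → factor 1250/100 = 12.5
Step 2: 100 μL + 9.9 mL = 10000 μL total → factor 10000/100 = 100
Step 3: 160 μL brought to 1600 μL → factor 1600/160 = 10
Step 4: 200 μL brought to 2400 μL → factor 2400/200 = 12
Overall dilution factor = 12.5 × 100 × 10 × 12 = 1.5 × 10^5
Final = 2.00 mg/mL / 1.5 × 10^5 = 1.333 × 10^-5 mg/mL = 13.3 ng/mL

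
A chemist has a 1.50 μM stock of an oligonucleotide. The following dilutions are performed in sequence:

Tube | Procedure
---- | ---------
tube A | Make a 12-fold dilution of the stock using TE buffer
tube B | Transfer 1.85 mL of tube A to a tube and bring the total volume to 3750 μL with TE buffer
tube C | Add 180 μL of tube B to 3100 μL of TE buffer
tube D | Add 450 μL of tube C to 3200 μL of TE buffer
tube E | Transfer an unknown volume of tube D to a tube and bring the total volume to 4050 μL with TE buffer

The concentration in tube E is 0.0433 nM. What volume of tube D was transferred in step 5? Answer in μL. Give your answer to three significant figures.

Step 1: 12-fold → factor 12
Step 2: 1.85 mL brought to 3750 μL → factor 3.75/1.85 = 2.027
Step 3: 180 μL + 3100 μL = 3280 μL total → factor 3280/180 = 18.222
Step 4: 450 μL + 3200 μL = 3650 μL total → factor 3650/450 = 8.1111
Step 5: v brought to 4050 μL → factor = 4050 μL/v
Product of known-step factors = 3595.2
Overall factor = 1.50 μM / (0.0433 nM) = 34642
Step-5 factor = 34642 / 3595.2 = 9.6356
v = 4050 μL / 9.6356 = 420 μL

420 μL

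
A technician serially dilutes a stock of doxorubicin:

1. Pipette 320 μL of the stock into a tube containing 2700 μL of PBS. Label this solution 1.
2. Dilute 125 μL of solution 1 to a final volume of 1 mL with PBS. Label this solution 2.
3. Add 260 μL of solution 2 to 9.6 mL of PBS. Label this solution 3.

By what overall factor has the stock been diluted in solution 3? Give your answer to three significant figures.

Step 1: 320 μL + 2700 μL = 3020 μL total → factor 3020/320 = 9.4375
Step 2: 125 μL brought to 1 mL → factor 1000/125 = 8
Step 3: 260 μL + 9.6 mL = 9860 μL total → factor 9860/260 = 37.923
Overall dilution factor = 9.4375 × 8 × 37.923 = 2863.2

2.86 × 10^3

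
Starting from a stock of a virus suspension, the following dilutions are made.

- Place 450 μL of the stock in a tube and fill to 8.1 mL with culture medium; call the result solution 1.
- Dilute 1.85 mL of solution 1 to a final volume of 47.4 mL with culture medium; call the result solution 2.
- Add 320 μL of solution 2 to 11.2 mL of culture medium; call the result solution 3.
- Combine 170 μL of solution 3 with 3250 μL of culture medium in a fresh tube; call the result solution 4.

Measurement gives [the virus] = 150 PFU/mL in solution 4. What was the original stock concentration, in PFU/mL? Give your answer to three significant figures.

5.01 × 10^7 PFU/mL

Step 1: 450 μL brought to 8.1 mL → factor 8100/450 = 18
Step 2: 1.85 mL brought to 47.4 mL → factor 47.4/1.85 = 25.622
Step 3: 320 μL + 11.2 mL = 11520 μL total → factor 11520/320 = 36
Step 4: 170 μL + 3250 μL = 3420 μL total → factor 3420/170 = 20.118
Overall dilution factor = 18 × 25.622 × 36 × 20.118 = 3.3401 × 10^5
Stock = 150 PFU/mL × 3.3401 × 10^5 = 5.01 × 10^7 PFU/mL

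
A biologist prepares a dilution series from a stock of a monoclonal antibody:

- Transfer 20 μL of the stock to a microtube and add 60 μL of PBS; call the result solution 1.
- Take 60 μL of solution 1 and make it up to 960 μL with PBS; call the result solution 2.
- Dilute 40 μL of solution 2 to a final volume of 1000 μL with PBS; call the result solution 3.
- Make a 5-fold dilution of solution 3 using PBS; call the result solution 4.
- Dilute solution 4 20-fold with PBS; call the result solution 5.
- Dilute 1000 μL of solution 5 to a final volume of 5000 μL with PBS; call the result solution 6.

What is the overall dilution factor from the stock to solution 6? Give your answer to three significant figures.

8.00 × 10^5

Step 1: 20 μL + 60 μL = 80 μL total → factor 80/20 = 4
Step 2: 60 μL brought to 960 μL → factor 960/60 = 16
Step 3: 40 μL brought to 1000 μL → factor 1000/40 = 25
Step 4: 5-fold → factor 5
Step 5: 20-fold → factor 20
Step 6: 1000 μL brought to 5000 μL → factor 5000/1000 = 5
Overall dilution factor = 4 × 16 × 25 × 5 × 20 × 5 = 8 × 10^5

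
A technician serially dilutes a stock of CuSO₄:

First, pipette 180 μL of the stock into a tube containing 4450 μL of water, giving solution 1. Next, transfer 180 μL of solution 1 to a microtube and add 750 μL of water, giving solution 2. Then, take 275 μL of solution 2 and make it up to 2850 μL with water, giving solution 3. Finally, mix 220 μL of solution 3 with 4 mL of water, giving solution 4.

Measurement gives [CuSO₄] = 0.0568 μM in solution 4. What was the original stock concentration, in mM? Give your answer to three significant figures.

Step 1: 180 μL + 4450 μL = 4630 μL total → factor 4630/180 = 25.722
Step 2: 180 μL + 750 μL = 930 μL total → factor 930/180 = 5.1667
Step 3: 275 μL brought to 2850 μL → factor 2850/275 = 10.364
Step 4: 220 μL + 4 mL = 4220 μL total → factor 4220/220 = 19.182
Overall dilution factor = 25.722 × 5.1667 × 10.364 × 19.182 = 26419
Stock = 0.0568 μM × 26419 = 1501 μM = 1.50 mM

1.50 mM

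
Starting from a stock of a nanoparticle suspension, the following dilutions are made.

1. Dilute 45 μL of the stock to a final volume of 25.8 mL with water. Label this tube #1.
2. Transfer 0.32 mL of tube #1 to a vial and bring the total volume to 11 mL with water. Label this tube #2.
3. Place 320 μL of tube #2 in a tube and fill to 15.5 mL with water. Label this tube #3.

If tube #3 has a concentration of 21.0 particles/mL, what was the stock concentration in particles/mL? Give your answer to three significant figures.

2.00 × 10^7 particles/mL

Step 1: 45 μL brought to 25.8 mL → factor 25800/45 = 573.33
Step 2: 0.32 mL brought to 11 mL → factor 11/0.32 = 34.375
Step 3: 320 μL brought to 15.5 mL → factor 15500/320 = 48.438
Overall dilution factor = 573.33 × 34.375 × 48.438 = 9.5462 × 10^5
Stock = 21.0 particles/mL × 9.5462 × 10^5 = 2.00 × 10^7 particles/mL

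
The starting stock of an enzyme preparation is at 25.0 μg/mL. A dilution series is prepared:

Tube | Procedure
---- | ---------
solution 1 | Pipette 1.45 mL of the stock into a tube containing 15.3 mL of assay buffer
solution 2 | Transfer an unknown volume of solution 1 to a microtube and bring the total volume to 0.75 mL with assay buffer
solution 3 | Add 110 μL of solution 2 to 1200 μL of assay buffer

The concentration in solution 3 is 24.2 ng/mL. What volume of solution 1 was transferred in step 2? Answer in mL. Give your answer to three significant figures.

0.0999 mL

Step 1: 1.45 mL + 15.3 mL = 16.75 mL total → factor 16.75/1.45 = 11.552
Step 2: v brought to 0.75 mL → factor = 0.75 mL/v
Step 3: 110 μL + 1200 μL = 1310 μL total → factor 1310/110 = 11.909
Product of known-step factors = 137.57
Overall factor = 25.0 μg/mL / (24.2 ng/mL) = 1033.1
Step-2 factor = 1033.1 / 137.57 = 7.5093
v = 0.75 mL / 7.5093 = 0.0999 mL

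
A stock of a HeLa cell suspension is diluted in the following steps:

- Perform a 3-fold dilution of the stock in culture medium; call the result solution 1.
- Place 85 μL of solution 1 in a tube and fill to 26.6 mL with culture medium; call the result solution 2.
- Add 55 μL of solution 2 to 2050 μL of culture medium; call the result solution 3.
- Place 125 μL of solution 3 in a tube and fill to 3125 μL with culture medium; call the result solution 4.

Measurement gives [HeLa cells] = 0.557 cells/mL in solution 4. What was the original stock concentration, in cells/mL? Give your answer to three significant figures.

Step 1: 3-fold → factor 3
Step 2: 85 μL brought to 26.6 mL → factor 26600/85 = 312.94
Step 3: 55 μL + 2050 μL = 2105 μL total → factor 2105/55 = 38.273
Step 4: 125 μL brought to 3125 μL → factor 3125/125 = 25
Overall dilution factor = 3 × 312.94 × 38.273 × 25 = 8.9828 × 10^5
Stock = 0.557 cells/mL × 8.9828 × 10^5 = 5.00 × 10^5 cells/mL

5.00 × 10^5 cells/mL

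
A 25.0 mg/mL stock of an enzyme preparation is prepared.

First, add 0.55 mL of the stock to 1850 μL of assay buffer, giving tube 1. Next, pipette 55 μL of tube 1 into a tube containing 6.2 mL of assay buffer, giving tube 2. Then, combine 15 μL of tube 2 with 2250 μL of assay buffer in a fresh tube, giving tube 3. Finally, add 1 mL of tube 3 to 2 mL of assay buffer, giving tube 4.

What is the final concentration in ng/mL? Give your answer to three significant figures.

111 ng/mL

Step 1: 0.55 mL + 1850 μL = 2.4 mL total → factor 2.4/0.55 = 4.3636
Step 2: 55 μL + 6.2 mL = 6255 μL total → factor 6255/55 = 113.73
Step 3: 15 μL + 2250 μL = 2265 μL total → factor 2265/15 = 151
Step 4: 1 mL + 2 mL = 3 mL total → factor 3/1 = 3
Overall dilution factor = 4.3636 × 113.73 × 151 × 3 = 2.2481 × 10^5
Final = 25.0 mg/mL / 2.2481 × 10^5 = 0.0001112 mg/mL = 111 ng/mL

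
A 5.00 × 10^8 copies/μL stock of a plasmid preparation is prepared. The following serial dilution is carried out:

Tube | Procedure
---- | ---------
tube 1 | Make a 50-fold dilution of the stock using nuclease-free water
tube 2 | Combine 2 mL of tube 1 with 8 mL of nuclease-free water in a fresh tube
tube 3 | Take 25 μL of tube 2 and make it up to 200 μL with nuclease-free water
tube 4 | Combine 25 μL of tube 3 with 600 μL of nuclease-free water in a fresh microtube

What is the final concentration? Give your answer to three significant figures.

Step 1: 50-fold → factor 50
Step 2: 2 mL + 8 mL = 10 mL total → factor 10/2 = 5
Step 3: 25 μL brought to 200 μL → factor 200/25 = 8
Step 4: 25 μL + 600 μL = 625 μL total → factor 625/25 = 25
Overall dilution factor = 50 × 5 × 8 × 25 = 50000
Final = 5.00 × 10^8 copies/μL / 50000 = 1.00 × 10^4 copies/μL

1.00 × 10^4 copies/μL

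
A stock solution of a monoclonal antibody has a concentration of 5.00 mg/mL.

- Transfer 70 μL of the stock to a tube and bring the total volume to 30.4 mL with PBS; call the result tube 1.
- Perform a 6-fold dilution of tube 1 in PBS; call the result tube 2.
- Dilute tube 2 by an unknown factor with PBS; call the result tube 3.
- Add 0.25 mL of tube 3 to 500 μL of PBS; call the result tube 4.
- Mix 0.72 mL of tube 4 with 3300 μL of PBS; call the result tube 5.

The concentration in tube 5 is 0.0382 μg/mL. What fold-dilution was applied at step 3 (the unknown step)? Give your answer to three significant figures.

3.00-fold

Step 1: 70 μL brought to 30.4 mL → factor 30400/70 = 434.29
Step 2: 6-fold → factor 6
Step 3: unknown factor x
Step 4: 0.25 mL + 500 μL = 0.75 mL total → factor 0.75/0.25 = 3
Step 5: 0.72 mL + 3300 μL = 4.02 mL total → factor 4.02/0.72 = 5.5833
Product of known-step factors = 43646
Overall factor = 5.00 mg/mL / (0.0382 μg/mL) = 1.3089 × 10^5
x = 1.3089 × 10^5 / 43646 = 3.00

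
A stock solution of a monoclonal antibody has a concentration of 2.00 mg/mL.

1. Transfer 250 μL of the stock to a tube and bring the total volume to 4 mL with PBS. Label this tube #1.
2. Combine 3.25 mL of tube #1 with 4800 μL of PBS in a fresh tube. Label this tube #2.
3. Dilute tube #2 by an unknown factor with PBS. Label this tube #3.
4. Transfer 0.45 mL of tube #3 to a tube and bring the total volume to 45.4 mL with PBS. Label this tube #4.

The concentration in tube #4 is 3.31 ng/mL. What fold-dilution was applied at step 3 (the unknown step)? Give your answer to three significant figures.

151-fold

Step 1: 250 μL brought to 4 mL → factor 4000/250 = 16
Step 2: 3.25 mL + 4800 μL = 8.05 mL total → factor 8.05/3.25 = 2.4769
Step 3: unknown factor x
Step 4: 0.45 mL brought to 45.4 mL → factor 45.4/0.45 = 100.89
Product of known-step factors = 3998.3
Overall factor = 2.00 mg/mL / (3.31 ng/mL) = 6.0423 × 10^5
x = 6.0423 × 10^5 / 3998.3 = 151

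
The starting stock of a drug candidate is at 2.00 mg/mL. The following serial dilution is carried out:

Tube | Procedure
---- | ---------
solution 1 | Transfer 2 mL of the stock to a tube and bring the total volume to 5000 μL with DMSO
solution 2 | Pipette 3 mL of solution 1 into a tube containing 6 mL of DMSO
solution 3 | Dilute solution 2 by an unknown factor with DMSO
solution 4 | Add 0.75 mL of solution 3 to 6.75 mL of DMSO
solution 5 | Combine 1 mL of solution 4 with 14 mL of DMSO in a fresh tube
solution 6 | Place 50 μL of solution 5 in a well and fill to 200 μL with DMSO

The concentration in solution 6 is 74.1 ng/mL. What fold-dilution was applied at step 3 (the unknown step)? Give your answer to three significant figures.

6.00-fold

Step 1: 2 mL brought to 5000 μL → factor 5/2 = 2.5
Step 2: 3 mL + 6 mL = 9 mL total → factor 9/3 = 3
Step 3: unknown factor x
Step 4: 0.75 mL + 6.75 mL = 7.5 mL total → factor 7.5/0.75 = 10
Step 5: 1 mL + 14 mL = 15 mL total → factor 15/1 = 15
Step 6: 50 μL brought to 200 μL → factor 200/50 = 4
Product of known-step factors = 4500
Overall factor = 2.00 mg/mL / (74.1 ng/mL) = 26991
x = 26991 / 4500 = 6.00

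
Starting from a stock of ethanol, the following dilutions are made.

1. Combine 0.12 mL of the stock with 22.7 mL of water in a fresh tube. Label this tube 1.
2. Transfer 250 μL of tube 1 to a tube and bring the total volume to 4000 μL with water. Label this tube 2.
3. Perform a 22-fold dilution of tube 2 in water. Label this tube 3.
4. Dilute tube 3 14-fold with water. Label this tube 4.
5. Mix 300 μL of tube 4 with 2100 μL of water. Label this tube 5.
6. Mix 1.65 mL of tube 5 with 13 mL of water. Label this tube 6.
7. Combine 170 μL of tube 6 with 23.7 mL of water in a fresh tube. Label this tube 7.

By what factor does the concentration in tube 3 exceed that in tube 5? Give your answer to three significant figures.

Step 1: 0.12 mL + 22.7 mL = 22.82 mL total → factor 22.82/0.12 = 190.17
Step 2: 250 μL brought to 4000 μL → factor 4000/250 = 16
Step 3: 22-fold → factor 22
Step 4: 14-fold → factor 14
Step 5: 300 μL + 2100 μL = 2400 μL total → factor 2400/300 = 8
Dilution factor to tube 3 = 66939; to tube 5 = 7.4971 × 10^6
[tube 3]/[tube 5] = (factor to tube 5)/(factor to tube 3) = 7.4971 × 10^6/66939 = 112

112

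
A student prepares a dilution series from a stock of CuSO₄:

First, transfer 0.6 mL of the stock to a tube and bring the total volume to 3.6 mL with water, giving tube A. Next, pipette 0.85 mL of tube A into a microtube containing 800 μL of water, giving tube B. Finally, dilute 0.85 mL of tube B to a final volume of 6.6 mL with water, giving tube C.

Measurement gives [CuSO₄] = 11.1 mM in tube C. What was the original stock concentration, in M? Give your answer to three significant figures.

Step 1: 0.6 mL brought to 3.6 mL → factor 3.6/0.6 = 6
Step 2: 0.85 mL + 800 μL = 1.65 mL total → factor 1.65/0.85 = 1.9412
Step 3: 0.85 mL brought to 6.6 mL → factor 6.6/0.85 = 7.7647
Overall dilution factor = 6 × 1.9412 × 7.7647 = 90.436
Stock = 11.1 mM × 90.436 = 1004 mM = 1.00 M

1.00 M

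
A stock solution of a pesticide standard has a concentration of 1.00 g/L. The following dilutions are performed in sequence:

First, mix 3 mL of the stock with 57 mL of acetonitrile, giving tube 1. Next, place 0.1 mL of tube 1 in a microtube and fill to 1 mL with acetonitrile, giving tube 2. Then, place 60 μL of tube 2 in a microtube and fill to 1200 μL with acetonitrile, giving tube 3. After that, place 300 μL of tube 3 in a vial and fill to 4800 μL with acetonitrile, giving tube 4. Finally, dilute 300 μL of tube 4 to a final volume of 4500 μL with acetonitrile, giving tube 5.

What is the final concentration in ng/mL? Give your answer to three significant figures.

Step 1: 3 mL + 57 mL = 60 mL total → factor 60/3 = 20
Step 2: 0.1 mL brought to 1 mL → factor 1/0.1 = 10
Step 3: 60 μL brought to 1200 μL → factor 1200/60 = 20
Step 4: 300 μL brought to 4800 μL → factor 4800/300 = 16
Step 5: 300 μL brought to 4500 μL → factor 4500/300 = 15
Overall dilution factor = 20 × 10 × 20 × 16 × 15 = 9.6 × 10^5
Final = 1.00 g/L / 9.6 × 10^5 = 1.042 × 10^-6 g/L = 1.04 ng/mL

1.04 ng/mL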